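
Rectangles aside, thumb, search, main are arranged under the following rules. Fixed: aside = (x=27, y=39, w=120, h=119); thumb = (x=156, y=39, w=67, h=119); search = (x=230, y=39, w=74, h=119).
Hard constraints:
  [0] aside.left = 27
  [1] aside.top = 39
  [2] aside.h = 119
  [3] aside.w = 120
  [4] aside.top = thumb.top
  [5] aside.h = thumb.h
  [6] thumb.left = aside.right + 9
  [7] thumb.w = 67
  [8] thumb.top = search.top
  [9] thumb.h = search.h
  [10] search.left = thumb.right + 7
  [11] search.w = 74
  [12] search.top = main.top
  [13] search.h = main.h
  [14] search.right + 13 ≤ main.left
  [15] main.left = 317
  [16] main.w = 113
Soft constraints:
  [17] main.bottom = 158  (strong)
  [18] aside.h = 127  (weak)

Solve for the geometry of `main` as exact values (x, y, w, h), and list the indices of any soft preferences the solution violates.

1. main.y = 39  [search.top = main.top]
2. main.h = 119  [search.h = main.h]
3. main.x = 317  [main.left = 317]
4. main.w = 113  [main.w = 113]

main = (x=317, y=39, w=113, h=119)
violated soft preferences: 18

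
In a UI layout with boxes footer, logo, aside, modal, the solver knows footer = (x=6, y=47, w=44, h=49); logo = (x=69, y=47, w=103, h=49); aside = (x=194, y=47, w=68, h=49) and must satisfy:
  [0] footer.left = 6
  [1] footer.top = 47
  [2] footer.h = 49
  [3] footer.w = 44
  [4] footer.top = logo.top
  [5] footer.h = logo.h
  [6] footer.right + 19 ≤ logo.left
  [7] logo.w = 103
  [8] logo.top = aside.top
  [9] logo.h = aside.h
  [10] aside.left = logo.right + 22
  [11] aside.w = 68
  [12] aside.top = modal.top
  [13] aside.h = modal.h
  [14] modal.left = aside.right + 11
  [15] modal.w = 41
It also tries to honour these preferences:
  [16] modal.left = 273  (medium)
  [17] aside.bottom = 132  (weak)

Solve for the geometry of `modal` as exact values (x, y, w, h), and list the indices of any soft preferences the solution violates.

1. modal.y = 47  [aside.top = modal.top]
2. modal.h = 49  [aside.h = modal.h]
3. modal.x = 273  [modal.left = aside.right + 11]
4. modal.w = 41  [modal.w = 41]

modal = (x=273, y=47, w=41, h=49)
violated soft preferences: 17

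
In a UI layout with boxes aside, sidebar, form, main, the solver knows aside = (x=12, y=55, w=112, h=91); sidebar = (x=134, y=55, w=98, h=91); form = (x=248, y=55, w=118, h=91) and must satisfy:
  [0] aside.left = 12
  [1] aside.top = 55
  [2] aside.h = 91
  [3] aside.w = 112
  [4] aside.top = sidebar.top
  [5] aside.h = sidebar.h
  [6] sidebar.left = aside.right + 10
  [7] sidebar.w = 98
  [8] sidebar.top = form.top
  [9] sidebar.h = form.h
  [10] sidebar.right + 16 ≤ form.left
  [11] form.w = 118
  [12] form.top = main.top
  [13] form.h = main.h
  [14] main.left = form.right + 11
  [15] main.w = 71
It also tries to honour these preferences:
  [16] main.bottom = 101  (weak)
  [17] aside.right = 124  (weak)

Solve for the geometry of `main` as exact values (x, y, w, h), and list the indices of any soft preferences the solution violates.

1. main.y = 55  [form.top = main.top]
2. main.h = 91  [form.h = main.h]
3. main.x = 377  [main.left = form.right + 11]
4. main.w = 71  [main.w = 71]

main = (x=377, y=55, w=71, h=91)
violated soft preferences: 16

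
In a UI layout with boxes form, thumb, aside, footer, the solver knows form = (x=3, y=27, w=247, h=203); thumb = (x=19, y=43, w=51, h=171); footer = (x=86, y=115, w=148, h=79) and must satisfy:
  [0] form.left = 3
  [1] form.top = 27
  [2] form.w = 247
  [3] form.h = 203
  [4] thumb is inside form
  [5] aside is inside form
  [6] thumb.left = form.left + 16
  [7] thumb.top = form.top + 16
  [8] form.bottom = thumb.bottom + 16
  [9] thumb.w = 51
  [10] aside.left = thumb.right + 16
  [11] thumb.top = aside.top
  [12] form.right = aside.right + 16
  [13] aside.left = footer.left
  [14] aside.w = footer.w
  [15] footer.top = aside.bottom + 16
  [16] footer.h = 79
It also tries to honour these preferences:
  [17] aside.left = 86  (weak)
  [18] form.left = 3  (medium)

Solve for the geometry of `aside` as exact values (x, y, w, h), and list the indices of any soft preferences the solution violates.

1. aside.x = 86  [aside.left = thumb.right + 16]
2. aside.y = 43  [thumb.top = aside.top]
3. aside.w = 148  [form.right = aside.right + 16]
4. aside.h = 56  [footer.top = aside.bottom + 16]

aside = (x=86, y=43, w=148, h=56)
violated soft preferences: none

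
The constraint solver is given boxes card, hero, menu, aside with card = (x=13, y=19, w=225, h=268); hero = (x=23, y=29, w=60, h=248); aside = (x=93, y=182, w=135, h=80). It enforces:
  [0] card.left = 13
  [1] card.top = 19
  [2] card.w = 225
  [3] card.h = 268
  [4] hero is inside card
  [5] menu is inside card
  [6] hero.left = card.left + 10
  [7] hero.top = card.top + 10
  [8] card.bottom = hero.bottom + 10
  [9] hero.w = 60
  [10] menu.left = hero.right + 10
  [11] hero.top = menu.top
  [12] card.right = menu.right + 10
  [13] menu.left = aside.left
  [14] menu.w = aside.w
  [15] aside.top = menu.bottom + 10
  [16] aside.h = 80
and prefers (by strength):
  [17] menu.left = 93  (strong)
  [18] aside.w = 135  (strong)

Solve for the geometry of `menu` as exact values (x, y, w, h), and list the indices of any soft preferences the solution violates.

menu = (x=93, y=29, w=135, h=143)
violated soft preferences: none

1. menu.x = 93  [menu.left = hero.right + 10]
2. menu.y = 29  [hero.top = menu.top]
3. menu.w = 135  [card.right = menu.right + 10]
4. menu.h = 143  [aside.top = menu.bottom + 10]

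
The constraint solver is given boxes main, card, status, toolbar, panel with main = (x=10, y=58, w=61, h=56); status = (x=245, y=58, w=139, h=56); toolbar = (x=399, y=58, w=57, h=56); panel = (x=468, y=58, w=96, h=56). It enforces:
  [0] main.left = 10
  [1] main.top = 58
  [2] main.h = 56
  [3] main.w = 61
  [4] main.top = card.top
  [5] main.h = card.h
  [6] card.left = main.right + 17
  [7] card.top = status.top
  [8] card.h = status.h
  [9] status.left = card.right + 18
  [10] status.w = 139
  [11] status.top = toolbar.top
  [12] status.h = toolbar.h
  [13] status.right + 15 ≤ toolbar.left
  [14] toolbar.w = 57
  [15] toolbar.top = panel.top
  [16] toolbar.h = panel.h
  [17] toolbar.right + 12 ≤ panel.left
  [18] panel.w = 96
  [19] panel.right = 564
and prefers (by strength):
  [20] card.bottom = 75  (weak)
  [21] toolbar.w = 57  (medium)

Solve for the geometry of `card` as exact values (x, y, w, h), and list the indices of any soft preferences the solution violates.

card = (x=88, y=58, w=139, h=56)
violated soft preferences: 20

1. card.y = 58  [main.top = card.top]
2. card.h = 56  [main.h = card.h]
3. card.x = 88  [card.left = main.right + 17]
4. card.w = 139  [status.left = card.right + 18]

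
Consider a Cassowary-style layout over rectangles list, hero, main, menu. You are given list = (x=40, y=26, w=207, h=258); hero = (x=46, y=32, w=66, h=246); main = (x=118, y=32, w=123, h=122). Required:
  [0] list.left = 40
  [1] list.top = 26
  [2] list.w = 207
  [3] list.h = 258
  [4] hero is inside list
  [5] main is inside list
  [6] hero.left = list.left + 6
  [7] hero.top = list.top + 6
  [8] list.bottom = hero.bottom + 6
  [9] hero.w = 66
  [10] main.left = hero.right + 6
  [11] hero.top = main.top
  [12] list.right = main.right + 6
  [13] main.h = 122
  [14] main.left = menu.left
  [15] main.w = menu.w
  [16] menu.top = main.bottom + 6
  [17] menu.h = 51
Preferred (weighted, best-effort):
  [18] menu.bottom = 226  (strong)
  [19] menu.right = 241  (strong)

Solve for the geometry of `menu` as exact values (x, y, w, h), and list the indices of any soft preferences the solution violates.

menu = (x=118, y=160, w=123, h=51)
violated soft preferences: 18

1. menu.x = 118  [main.left = menu.left]
2. menu.w = 123  [main.w = menu.w]
3. menu.y = 160  [menu.top = main.bottom + 6]
4. menu.h = 51  [menu.h = 51]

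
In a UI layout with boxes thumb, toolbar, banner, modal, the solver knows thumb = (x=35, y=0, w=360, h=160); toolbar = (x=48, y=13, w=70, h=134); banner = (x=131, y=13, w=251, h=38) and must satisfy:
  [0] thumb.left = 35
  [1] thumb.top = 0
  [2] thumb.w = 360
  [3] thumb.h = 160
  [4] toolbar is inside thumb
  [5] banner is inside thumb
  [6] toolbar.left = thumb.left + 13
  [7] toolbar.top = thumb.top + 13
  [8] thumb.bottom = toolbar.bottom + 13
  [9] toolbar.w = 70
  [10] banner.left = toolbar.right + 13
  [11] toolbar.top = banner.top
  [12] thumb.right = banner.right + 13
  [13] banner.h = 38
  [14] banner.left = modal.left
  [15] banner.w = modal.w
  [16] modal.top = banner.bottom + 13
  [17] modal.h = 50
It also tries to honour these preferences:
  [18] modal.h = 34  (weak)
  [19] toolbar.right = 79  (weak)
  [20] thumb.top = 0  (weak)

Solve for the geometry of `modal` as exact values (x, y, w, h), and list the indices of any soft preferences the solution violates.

modal = (x=131, y=64, w=251, h=50)
violated soft preferences: 18, 19

1. modal.x = 131  [banner.left = modal.left]
2. modal.w = 251  [banner.w = modal.w]
3. modal.y = 64  [modal.top = banner.bottom + 13]
4. modal.h = 50  [modal.h = 50]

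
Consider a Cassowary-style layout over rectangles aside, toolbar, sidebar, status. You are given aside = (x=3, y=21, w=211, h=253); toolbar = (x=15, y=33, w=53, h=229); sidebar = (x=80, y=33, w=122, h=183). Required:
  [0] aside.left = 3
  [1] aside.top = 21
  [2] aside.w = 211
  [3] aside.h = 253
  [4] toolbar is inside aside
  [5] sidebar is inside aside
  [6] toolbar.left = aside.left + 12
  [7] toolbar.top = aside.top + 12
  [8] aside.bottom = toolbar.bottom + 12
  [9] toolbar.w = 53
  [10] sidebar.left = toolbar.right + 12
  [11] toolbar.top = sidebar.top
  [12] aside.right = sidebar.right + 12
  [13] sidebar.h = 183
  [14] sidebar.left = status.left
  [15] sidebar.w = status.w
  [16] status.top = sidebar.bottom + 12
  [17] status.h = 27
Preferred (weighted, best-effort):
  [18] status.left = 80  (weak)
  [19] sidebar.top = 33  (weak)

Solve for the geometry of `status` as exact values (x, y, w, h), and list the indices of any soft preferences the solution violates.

1. status.x = 80  [sidebar.left = status.left]
2. status.w = 122  [sidebar.w = status.w]
3. status.y = 228  [status.top = sidebar.bottom + 12]
4. status.h = 27  [status.h = 27]

status = (x=80, y=228, w=122, h=27)
violated soft preferences: none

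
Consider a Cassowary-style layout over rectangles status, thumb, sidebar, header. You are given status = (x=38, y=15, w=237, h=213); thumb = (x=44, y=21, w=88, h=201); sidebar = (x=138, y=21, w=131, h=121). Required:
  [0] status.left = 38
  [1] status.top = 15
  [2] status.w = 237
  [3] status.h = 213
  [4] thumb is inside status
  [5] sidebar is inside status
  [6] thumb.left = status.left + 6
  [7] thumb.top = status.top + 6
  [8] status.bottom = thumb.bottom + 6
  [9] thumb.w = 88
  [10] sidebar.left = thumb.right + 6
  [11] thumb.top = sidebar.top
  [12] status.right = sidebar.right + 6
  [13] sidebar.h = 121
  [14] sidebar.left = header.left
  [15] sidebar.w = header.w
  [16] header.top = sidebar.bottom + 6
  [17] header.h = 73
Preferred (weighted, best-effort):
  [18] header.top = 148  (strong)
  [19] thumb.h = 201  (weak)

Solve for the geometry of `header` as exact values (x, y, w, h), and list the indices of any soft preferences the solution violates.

1. header.x = 138  [sidebar.left = header.left]
2. header.w = 131  [sidebar.w = header.w]
3. header.y = 148  [header.top = sidebar.bottom + 6]
4. header.h = 73  [header.h = 73]

header = (x=138, y=148, w=131, h=73)
violated soft preferences: none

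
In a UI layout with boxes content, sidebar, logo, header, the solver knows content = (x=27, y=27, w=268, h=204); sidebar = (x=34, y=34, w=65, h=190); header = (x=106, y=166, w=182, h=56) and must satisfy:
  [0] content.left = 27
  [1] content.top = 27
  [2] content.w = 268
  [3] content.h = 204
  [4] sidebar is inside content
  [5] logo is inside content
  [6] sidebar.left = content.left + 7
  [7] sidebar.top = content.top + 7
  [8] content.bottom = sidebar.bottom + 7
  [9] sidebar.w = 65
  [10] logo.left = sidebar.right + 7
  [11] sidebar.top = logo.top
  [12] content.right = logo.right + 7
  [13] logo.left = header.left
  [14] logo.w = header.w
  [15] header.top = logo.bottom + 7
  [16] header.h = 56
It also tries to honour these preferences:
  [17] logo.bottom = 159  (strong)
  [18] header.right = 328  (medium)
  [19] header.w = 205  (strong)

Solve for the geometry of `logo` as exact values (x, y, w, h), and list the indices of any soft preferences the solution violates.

logo = (x=106, y=34, w=182, h=125)
violated soft preferences: 18, 19

1. logo.x = 106  [logo.left = sidebar.right + 7]
2. logo.y = 34  [sidebar.top = logo.top]
3. logo.w = 182  [content.right = logo.right + 7]
4. logo.h = 125  [header.top = logo.bottom + 7]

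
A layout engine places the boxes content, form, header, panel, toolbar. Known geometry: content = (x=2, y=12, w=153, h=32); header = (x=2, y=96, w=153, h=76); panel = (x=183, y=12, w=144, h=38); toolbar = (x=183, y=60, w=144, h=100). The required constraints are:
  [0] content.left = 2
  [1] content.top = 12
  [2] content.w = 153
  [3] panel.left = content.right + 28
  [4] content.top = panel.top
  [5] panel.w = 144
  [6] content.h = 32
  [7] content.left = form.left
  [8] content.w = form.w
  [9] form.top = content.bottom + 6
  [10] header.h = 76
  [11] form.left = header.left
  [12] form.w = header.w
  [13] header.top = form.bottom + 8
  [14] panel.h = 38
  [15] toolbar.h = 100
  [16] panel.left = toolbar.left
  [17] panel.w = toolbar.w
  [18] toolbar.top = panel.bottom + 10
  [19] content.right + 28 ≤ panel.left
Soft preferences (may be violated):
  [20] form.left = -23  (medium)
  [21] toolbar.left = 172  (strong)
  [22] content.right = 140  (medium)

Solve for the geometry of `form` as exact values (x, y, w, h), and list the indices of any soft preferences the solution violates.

form = (x=2, y=50, w=153, h=38)
violated soft preferences: 20, 21, 22

1. form.x = 2  [content.left = form.left]
2. form.w = 153  [content.w = form.w]
3. form.y = 50  [form.top = content.bottom + 6]
4. form.h = 38  [header.top = form.bottom + 8]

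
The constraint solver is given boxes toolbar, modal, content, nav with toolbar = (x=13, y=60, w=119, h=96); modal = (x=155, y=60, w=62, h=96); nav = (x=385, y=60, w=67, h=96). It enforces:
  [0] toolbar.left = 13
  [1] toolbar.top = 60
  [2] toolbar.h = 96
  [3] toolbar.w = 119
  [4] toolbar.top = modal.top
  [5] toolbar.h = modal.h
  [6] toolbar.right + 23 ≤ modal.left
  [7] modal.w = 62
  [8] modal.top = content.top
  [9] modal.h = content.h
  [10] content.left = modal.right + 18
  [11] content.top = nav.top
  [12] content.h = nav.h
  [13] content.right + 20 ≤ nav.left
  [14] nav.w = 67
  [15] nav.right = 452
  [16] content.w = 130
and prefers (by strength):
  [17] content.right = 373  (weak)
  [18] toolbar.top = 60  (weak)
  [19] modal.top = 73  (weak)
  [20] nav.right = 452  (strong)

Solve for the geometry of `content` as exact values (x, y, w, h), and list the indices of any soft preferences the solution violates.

content = (x=235, y=60, w=130, h=96)
violated soft preferences: 17, 19

1. content.y = 60  [modal.top = content.top]
2. content.h = 96  [modal.h = content.h]
3. content.x = 235  [content.left = modal.right + 18]
4. content.w = 130  [content.w = 130]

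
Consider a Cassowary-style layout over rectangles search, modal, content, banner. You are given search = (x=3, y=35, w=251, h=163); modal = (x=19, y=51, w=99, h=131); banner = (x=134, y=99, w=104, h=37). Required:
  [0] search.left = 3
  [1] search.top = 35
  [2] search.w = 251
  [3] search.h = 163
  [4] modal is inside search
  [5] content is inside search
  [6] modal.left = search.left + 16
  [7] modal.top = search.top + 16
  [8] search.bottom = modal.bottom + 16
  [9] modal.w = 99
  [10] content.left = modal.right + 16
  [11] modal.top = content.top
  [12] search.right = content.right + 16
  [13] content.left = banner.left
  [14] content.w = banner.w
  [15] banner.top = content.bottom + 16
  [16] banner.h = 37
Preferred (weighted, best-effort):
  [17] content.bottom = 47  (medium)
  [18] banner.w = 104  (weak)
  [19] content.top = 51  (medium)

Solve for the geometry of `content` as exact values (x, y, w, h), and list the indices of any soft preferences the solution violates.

content = (x=134, y=51, w=104, h=32)
violated soft preferences: 17

1. content.x = 134  [content.left = modal.right + 16]
2. content.y = 51  [modal.top = content.top]
3. content.w = 104  [search.right = content.right + 16]
4. content.h = 32  [banner.top = content.bottom + 16]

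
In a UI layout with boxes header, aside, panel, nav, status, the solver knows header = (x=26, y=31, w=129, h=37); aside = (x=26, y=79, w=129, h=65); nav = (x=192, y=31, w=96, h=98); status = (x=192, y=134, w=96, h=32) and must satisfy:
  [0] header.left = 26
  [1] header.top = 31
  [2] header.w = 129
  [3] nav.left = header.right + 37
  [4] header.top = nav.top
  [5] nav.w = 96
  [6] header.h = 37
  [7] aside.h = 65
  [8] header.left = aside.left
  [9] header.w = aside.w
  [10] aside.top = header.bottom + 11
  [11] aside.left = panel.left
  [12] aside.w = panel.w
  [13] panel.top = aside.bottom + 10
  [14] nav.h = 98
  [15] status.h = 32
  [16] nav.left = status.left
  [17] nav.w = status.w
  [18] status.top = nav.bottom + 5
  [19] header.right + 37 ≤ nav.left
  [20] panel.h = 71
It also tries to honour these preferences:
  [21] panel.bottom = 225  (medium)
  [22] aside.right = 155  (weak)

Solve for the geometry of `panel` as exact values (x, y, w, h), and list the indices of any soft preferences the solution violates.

1. panel.x = 26  [aside.left = panel.left]
2. panel.w = 129  [aside.w = panel.w]
3. panel.y = 154  [panel.top = aside.bottom + 10]
4. panel.h = 71  [panel.h = 71]

panel = (x=26, y=154, w=129, h=71)
violated soft preferences: none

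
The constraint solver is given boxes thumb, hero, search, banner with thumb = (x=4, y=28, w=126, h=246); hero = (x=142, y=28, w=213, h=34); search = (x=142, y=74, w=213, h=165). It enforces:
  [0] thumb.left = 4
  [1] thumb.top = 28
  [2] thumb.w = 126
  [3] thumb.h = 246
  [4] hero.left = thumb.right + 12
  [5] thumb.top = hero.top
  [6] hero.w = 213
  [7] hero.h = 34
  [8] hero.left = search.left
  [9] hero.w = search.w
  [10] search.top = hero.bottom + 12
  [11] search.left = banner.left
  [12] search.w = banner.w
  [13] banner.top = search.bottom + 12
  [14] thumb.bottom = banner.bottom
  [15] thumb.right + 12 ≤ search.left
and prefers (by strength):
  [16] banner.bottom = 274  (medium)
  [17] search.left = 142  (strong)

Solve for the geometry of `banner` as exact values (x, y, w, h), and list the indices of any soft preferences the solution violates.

1. banner.x = 142  [search.left = banner.left]
2. banner.w = 213  [search.w = banner.w]
3. banner.y = 251  [banner.top = search.bottom + 12]
4. banner.h = 23  [thumb.bottom = banner.bottom]

banner = (x=142, y=251, w=213, h=23)
violated soft preferences: none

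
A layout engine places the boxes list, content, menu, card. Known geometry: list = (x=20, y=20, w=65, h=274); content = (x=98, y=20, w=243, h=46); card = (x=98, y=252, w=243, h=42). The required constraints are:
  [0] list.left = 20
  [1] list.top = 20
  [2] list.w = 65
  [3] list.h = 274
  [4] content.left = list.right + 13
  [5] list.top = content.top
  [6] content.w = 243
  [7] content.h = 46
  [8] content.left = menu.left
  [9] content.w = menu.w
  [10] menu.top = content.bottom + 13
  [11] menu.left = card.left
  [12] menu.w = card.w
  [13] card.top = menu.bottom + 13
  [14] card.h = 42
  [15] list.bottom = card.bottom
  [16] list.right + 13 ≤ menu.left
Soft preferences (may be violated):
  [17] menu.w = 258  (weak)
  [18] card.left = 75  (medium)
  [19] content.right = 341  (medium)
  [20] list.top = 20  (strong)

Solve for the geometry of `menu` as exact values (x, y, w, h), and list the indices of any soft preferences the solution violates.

menu = (x=98, y=79, w=243, h=160)
violated soft preferences: 17, 18

1. menu.x = 98  [content.left = menu.left]
2. menu.w = 243  [content.w = menu.w]
3. menu.y = 79  [menu.top = content.bottom + 13]
4. menu.h = 160  [card.top = menu.bottom + 13]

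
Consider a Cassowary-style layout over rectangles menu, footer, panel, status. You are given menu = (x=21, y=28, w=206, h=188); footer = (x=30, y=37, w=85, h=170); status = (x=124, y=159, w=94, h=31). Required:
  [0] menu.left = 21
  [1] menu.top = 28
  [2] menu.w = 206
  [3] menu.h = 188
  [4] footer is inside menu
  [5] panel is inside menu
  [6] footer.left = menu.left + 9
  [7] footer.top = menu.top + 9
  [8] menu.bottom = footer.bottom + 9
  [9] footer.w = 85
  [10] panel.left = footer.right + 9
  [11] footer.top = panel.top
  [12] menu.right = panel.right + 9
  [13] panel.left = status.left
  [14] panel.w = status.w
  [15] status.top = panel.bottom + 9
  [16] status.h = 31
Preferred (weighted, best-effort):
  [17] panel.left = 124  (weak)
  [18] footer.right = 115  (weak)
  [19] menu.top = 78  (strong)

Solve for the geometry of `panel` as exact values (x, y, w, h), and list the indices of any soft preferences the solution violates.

panel = (x=124, y=37, w=94, h=113)
violated soft preferences: 19

1. panel.x = 124  [panel.left = footer.right + 9]
2. panel.y = 37  [footer.top = panel.top]
3. panel.w = 94  [menu.right = panel.right + 9]
4. panel.h = 113  [status.top = panel.bottom + 9]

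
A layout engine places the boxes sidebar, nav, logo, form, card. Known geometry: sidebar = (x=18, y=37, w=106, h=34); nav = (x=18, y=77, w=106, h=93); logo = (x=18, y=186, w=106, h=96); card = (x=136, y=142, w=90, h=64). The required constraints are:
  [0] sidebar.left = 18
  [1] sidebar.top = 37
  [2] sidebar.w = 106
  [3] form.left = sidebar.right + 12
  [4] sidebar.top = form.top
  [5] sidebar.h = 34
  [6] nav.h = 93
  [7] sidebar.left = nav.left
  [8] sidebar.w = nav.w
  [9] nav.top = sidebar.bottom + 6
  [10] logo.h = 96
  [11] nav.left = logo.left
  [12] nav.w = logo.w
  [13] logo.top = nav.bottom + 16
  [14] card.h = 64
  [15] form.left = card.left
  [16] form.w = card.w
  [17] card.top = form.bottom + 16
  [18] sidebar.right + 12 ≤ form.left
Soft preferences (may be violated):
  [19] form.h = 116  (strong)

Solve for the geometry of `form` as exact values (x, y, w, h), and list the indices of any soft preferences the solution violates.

1. form.x = 136  [form.left = sidebar.right + 12]
2. form.y = 37  [sidebar.top = form.top]
3. form.w = 90  [form.w = card.w]
4. form.h = 89  [card.top = form.bottom + 16]

form = (x=136, y=37, w=90, h=89)
violated soft preferences: 19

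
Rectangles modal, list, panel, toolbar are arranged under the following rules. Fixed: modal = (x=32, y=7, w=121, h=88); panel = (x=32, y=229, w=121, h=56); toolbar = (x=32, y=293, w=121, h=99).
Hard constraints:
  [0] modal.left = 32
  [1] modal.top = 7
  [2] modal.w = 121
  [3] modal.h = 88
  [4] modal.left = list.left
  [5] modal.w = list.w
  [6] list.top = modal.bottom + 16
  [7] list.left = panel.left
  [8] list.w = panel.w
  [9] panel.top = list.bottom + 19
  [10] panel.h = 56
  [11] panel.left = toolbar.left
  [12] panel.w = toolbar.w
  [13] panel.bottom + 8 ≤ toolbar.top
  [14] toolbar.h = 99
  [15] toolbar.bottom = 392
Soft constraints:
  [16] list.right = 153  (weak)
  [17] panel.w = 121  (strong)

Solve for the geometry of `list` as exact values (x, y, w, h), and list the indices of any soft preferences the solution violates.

list = (x=32, y=111, w=121, h=99)
violated soft preferences: none

1. list.x = 32  [modal.left = list.left]
2. list.w = 121  [modal.w = list.w]
3. list.y = 111  [list.top = modal.bottom + 16]
4. list.h = 99  [panel.top = list.bottom + 19]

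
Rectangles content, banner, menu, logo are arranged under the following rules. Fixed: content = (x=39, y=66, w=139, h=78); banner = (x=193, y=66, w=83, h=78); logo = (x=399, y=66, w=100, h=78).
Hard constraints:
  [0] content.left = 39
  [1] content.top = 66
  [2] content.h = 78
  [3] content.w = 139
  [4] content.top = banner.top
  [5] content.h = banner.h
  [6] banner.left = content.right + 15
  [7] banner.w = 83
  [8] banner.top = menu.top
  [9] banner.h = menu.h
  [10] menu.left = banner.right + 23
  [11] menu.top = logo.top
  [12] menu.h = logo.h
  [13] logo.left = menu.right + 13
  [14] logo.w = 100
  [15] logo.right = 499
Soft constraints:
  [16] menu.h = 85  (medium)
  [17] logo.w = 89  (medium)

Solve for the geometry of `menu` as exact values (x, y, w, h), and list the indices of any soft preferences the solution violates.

1. menu.y = 66  [banner.top = menu.top]
2. menu.h = 78  [banner.h = menu.h]
3. menu.x = 299  [menu.left = banner.right + 23]
4. menu.w = 87  [logo.left = menu.right + 13]

menu = (x=299, y=66, w=87, h=78)
violated soft preferences: 16, 17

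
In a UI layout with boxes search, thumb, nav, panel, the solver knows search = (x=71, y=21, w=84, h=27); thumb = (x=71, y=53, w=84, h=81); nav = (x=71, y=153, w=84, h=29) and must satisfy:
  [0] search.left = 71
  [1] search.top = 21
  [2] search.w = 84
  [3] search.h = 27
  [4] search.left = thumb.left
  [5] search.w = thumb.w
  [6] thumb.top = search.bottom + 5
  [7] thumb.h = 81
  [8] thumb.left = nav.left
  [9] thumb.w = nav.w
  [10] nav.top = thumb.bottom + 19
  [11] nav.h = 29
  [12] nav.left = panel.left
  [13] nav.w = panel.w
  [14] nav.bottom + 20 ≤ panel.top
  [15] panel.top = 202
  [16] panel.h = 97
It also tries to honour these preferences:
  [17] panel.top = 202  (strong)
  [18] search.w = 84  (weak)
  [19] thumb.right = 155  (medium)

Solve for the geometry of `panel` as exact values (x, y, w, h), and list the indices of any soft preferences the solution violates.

panel = (x=71, y=202, w=84, h=97)
violated soft preferences: none

1. panel.x = 71  [nav.left = panel.left]
2. panel.w = 84  [nav.w = panel.w]
3. panel.y = 202  [panel.top = 202]
4. panel.h = 97  [panel.h = 97]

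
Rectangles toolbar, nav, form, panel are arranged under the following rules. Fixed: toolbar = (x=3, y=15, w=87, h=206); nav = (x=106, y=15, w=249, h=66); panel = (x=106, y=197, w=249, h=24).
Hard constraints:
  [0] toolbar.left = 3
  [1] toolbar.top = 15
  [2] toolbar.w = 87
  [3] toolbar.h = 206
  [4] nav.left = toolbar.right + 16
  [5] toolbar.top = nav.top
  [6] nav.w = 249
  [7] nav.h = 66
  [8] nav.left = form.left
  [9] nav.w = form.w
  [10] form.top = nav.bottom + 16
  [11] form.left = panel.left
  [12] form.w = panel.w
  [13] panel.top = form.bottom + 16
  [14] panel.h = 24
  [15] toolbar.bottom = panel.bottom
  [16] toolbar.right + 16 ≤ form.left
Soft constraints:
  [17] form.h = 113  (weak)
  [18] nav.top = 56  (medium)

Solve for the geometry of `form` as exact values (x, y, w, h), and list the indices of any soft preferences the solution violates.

1. form.x = 106  [nav.left = form.left]
2. form.w = 249  [nav.w = form.w]
3. form.y = 97  [form.top = nav.bottom + 16]
4. form.h = 84  [panel.top = form.bottom + 16]

form = (x=106, y=97, w=249, h=84)
violated soft preferences: 17, 18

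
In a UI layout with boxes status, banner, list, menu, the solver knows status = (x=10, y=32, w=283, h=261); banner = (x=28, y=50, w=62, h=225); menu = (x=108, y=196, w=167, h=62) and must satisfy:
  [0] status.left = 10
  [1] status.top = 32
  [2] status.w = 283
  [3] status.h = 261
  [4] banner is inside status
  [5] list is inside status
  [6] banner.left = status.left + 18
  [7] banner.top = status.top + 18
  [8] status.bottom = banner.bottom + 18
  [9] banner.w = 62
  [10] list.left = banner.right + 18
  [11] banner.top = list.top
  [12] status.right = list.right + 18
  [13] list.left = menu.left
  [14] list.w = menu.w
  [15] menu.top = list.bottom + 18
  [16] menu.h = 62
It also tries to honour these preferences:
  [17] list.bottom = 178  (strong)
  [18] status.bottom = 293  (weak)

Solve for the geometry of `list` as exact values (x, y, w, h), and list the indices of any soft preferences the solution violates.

1. list.x = 108  [list.left = banner.right + 18]
2. list.y = 50  [banner.top = list.top]
3. list.w = 167  [status.right = list.right + 18]
4. list.h = 128  [menu.top = list.bottom + 18]

list = (x=108, y=50, w=167, h=128)
violated soft preferences: none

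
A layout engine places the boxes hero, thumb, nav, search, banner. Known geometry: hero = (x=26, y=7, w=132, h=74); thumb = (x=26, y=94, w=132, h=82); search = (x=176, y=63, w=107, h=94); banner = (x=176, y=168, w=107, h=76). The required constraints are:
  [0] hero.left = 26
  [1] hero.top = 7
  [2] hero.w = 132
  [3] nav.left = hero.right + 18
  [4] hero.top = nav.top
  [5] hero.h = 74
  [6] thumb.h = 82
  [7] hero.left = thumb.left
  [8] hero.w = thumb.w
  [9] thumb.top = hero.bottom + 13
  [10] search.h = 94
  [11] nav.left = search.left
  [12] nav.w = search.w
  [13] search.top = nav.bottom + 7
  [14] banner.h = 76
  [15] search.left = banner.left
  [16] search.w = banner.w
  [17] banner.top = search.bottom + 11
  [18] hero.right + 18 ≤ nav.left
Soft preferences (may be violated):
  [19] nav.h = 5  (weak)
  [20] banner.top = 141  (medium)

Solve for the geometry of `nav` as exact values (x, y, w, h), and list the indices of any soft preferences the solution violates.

nav = (x=176, y=7, w=107, h=49)
violated soft preferences: 19, 20

1. nav.x = 176  [nav.left = hero.right + 18]
2. nav.y = 7  [hero.top = nav.top]
3. nav.w = 107  [nav.w = search.w]
4. nav.h = 49  [search.top = nav.bottom + 7]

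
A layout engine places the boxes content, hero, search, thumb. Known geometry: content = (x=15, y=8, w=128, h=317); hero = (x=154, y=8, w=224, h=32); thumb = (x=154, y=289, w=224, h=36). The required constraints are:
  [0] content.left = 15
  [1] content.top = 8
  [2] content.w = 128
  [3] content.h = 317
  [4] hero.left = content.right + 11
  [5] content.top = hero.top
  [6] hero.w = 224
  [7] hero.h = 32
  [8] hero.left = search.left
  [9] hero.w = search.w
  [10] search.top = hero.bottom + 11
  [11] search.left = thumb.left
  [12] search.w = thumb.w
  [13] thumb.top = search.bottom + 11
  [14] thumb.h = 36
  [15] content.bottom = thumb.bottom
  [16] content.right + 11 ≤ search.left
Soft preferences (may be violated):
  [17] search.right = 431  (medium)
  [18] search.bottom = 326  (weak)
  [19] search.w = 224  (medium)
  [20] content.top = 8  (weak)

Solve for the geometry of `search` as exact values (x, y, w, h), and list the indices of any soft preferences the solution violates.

search = (x=154, y=51, w=224, h=227)
violated soft preferences: 17, 18

1. search.x = 154  [hero.left = search.left]
2. search.w = 224  [hero.w = search.w]
3. search.y = 51  [search.top = hero.bottom + 11]
4. search.h = 227  [thumb.top = search.bottom + 11]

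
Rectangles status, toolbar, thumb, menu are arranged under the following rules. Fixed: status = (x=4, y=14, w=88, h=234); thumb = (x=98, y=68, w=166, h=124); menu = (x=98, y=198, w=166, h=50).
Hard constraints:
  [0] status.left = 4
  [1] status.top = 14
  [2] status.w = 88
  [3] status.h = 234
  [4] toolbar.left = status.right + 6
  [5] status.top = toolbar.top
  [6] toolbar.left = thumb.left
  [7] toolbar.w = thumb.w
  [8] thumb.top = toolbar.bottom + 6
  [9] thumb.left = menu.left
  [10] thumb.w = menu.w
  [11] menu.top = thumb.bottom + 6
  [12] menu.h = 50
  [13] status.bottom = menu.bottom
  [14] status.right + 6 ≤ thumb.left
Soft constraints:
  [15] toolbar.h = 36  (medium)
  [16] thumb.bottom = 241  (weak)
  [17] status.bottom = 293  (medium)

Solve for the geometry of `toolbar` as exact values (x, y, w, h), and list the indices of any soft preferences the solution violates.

1. toolbar.x = 98  [toolbar.left = status.right + 6]
2. toolbar.y = 14  [status.top = toolbar.top]
3. toolbar.w = 166  [toolbar.w = thumb.w]
4. toolbar.h = 48  [thumb.top = toolbar.bottom + 6]

toolbar = (x=98, y=14, w=166, h=48)
violated soft preferences: 15, 16, 17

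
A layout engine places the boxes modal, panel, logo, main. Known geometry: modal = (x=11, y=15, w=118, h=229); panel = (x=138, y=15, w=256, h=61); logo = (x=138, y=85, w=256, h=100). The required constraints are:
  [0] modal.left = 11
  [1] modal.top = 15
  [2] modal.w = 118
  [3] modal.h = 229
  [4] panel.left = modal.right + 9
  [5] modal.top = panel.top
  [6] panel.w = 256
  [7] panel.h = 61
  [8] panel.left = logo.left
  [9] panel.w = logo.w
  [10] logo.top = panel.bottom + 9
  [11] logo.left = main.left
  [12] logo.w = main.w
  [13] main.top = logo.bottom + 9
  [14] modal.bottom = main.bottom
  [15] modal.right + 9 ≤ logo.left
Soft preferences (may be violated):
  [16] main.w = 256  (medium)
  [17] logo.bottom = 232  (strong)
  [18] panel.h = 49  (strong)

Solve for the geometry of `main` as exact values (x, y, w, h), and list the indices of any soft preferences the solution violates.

1. main.x = 138  [logo.left = main.left]
2. main.w = 256  [logo.w = main.w]
3. main.y = 194  [main.top = logo.bottom + 9]
4. main.h = 50  [modal.bottom = main.bottom]

main = (x=138, y=194, w=256, h=50)
violated soft preferences: 17, 18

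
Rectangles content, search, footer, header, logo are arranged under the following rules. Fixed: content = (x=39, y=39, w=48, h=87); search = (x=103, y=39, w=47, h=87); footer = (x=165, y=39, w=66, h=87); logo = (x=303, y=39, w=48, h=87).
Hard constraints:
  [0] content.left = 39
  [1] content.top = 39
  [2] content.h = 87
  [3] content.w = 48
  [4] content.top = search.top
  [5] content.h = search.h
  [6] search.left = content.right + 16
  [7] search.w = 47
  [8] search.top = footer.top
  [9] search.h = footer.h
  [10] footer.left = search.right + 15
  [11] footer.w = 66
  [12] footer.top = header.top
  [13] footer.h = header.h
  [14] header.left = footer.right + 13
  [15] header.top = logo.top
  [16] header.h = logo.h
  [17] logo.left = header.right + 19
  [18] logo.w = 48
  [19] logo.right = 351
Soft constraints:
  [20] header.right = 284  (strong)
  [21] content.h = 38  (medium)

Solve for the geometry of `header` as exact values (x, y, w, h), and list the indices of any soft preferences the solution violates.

header = (x=244, y=39, w=40, h=87)
violated soft preferences: 21

1. header.y = 39  [footer.top = header.top]
2. header.h = 87  [footer.h = header.h]
3. header.x = 244  [header.left = footer.right + 13]
4. header.w = 40  [logo.left = header.right + 19]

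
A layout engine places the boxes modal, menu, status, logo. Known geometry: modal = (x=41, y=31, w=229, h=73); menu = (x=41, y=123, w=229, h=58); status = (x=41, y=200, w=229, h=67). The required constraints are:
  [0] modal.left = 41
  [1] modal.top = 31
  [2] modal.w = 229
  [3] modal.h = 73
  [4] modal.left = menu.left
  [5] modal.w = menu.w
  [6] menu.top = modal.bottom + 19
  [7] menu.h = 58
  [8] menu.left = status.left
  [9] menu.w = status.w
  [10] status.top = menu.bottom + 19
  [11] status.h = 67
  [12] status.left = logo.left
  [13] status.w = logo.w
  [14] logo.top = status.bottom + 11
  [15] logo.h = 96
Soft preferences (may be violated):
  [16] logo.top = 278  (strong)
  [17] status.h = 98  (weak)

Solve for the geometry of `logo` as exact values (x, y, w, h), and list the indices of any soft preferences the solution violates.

1. logo.x = 41  [status.left = logo.left]
2. logo.w = 229  [status.w = logo.w]
3. logo.y = 278  [logo.top = status.bottom + 11]
4. logo.h = 96  [logo.h = 96]

logo = (x=41, y=278, w=229, h=96)
violated soft preferences: 17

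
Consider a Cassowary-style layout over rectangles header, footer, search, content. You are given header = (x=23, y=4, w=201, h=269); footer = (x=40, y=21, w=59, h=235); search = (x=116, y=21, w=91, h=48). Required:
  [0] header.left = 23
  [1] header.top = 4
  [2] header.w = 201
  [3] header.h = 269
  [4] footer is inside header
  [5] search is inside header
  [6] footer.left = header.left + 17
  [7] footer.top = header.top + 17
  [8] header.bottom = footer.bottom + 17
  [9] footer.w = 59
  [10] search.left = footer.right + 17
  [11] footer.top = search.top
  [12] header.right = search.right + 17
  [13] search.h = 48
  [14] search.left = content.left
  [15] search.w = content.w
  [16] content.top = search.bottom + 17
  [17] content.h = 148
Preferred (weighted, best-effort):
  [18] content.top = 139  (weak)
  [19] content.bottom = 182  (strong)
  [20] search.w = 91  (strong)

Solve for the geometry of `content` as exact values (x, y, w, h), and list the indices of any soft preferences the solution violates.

content = (x=116, y=86, w=91, h=148)
violated soft preferences: 18, 19

1. content.x = 116  [search.left = content.left]
2. content.w = 91  [search.w = content.w]
3. content.y = 86  [content.top = search.bottom + 17]
4. content.h = 148  [content.h = 148]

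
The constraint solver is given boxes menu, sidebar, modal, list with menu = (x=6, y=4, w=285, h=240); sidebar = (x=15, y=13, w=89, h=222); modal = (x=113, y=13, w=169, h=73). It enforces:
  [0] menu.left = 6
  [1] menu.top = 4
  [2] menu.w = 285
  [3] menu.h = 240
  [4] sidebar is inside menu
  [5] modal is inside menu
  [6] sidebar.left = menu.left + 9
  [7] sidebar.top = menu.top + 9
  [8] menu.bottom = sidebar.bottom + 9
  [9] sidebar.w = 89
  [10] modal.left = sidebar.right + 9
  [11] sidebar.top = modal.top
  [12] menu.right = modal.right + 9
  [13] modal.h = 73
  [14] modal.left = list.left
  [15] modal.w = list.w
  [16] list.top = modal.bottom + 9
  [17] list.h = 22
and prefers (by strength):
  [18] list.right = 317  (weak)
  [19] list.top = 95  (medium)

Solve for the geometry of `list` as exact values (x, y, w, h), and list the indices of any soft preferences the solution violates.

list = (x=113, y=95, w=169, h=22)
violated soft preferences: 18

1. list.x = 113  [modal.left = list.left]
2. list.w = 169  [modal.w = list.w]
3. list.y = 95  [list.top = modal.bottom + 9]
4. list.h = 22  [list.h = 22]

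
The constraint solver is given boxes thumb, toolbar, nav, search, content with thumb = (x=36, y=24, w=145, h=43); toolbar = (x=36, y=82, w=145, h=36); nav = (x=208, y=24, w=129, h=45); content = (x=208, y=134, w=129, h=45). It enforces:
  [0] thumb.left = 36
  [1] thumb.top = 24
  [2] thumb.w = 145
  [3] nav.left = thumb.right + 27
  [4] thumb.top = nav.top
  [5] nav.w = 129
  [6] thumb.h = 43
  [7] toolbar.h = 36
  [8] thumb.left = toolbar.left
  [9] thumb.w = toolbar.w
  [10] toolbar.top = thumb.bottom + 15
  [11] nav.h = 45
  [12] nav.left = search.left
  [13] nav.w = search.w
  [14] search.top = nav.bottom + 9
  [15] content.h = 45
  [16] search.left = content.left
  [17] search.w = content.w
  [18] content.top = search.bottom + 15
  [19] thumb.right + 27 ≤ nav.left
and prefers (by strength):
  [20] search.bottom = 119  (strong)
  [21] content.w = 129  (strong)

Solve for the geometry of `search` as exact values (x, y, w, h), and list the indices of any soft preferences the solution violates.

1. search.x = 208  [nav.left = search.left]
2. search.w = 129  [nav.w = search.w]
3. search.y = 78  [search.top = nav.bottom + 9]
4. search.h = 41  [content.top = search.bottom + 15]

search = (x=208, y=78, w=129, h=41)
violated soft preferences: none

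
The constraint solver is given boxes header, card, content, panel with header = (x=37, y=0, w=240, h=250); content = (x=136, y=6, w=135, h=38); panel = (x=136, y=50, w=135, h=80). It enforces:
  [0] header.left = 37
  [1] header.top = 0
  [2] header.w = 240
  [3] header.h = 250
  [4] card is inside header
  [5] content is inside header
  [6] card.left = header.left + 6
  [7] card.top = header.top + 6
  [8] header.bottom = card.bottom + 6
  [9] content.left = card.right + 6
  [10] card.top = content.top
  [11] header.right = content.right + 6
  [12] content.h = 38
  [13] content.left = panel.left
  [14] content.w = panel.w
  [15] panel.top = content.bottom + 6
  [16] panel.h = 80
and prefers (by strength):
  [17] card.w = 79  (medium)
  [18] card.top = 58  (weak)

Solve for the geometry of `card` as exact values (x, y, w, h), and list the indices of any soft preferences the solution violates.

card = (x=43, y=6, w=87, h=238)
violated soft preferences: 17, 18

1. card.x = 43  [card.left = header.left + 6]
2. card.y = 6  [card.top = header.top + 6]
3. card.h = 238  [header.bottom = card.bottom + 6]
4. card.w = 87  [content.left = card.right + 6]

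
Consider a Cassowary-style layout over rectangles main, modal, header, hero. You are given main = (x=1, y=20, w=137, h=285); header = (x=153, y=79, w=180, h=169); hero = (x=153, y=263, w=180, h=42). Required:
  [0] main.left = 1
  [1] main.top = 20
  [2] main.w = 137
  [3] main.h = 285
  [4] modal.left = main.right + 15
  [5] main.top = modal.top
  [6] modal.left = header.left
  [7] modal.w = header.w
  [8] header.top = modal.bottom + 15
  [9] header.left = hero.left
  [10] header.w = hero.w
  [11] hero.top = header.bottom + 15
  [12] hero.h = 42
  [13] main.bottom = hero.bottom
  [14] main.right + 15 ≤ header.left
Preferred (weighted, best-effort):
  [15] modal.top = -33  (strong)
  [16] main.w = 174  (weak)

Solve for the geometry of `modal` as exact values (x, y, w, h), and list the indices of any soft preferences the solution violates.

modal = (x=153, y=20, w=180, h=44)
violated soft preferences: 15, 16

1. modal.x = 153  [modal.left = main.right + 15]
2. modal.y = 20  [main.top = modal.top]
3. modal.w = 180  [modal.w = header.w]
4. modal.h = 44  [header.top = modal.bottom + 15]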